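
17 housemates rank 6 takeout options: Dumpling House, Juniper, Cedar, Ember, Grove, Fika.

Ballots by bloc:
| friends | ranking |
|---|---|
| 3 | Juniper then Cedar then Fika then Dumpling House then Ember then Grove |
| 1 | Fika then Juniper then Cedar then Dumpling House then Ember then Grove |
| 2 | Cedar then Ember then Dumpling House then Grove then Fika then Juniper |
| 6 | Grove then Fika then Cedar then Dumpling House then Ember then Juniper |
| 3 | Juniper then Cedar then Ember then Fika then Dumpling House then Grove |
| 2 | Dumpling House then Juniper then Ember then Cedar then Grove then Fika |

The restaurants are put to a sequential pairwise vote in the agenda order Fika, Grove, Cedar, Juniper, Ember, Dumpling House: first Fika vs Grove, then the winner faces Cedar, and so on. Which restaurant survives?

Dumpling House

Round 1: Fika vs Grove — 7–10, Grove advances.
Round 2: Grove vs Cedar — 6–11, Cedar advances.
Round 3: Cedar vs Juniper — 8–9, Juniper advances.
Round 4: Juniper vs Ember — 9–8, Juniper advances.
Round 5: Juniper vs Dumpling House — 7–10, Dumpling House advances.
Dumpling House survives the agenda.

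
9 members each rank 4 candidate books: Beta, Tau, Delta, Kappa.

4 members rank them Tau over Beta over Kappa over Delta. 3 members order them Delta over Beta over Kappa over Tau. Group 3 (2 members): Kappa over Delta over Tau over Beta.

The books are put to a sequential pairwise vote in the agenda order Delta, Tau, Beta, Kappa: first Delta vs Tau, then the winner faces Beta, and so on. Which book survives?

Round 1: Delta vs Tau — 5–4, Delta advances.
Round 2: Delta vs Beta — 5–4, Delta advances.
Round 3: Delta vs Kappa — 3–6, Kappa advances.
Kappa survives the agenda.

Kappa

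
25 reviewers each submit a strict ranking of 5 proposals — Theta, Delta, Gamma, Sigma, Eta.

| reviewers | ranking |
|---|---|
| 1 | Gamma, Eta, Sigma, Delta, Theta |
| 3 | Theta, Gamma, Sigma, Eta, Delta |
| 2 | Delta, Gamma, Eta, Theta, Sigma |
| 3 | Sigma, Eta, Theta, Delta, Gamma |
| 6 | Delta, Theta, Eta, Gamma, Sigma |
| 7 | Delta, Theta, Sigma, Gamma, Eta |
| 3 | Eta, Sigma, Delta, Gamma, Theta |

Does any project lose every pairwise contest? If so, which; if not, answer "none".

Head-to-head results (25 reviewers):
Theta vs Delta: Delta wins 19–6.
Theta vs Gamma: Theta, 19–6.
Theta vs Sigma: 18 to 7, Theta.
Theta vs Eta: Theta, 16–9.
Delta vs Gamma: 2+3+6+7+3 = 21 for Delta, 4 for Gamma — Delta by 21–4.
Delta vs Sigma: 2+6+7 = 15 for Delta, 10 for Sigma — Delta by 15–10.
Delta vs Eta: 15 to 10, Delta.
Gamma vs Sigma: Sigma, 13–12.
Gamma vs Eta: Gamma preferred on 1+3+2+7 = 13 ballots; Gamma wins 13–12.
Sigma vs Eta: Sigma, 13–12.
Eta loses to every other project — it is the Condorcet loser.

Eta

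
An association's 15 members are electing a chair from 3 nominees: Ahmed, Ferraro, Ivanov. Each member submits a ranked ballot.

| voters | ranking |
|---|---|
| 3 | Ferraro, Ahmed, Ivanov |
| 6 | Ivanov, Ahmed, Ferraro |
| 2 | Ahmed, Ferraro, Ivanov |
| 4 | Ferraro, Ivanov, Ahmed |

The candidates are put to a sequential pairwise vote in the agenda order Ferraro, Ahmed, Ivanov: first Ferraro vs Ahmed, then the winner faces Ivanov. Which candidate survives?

Ivanov

Round 1: Ferraro vs Ahmed — 7–8, Ahmed advances.
Round 2: Ahmed vs Ivanov — 5–10, Ivanov advances.
Ivanov survives the agenda.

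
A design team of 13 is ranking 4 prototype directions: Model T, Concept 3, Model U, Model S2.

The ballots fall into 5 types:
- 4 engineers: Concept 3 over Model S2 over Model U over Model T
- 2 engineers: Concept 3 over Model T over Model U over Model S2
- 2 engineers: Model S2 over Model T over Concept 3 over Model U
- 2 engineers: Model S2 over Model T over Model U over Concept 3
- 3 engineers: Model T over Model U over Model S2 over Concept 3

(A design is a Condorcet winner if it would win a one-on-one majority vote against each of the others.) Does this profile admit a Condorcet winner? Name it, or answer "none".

Model S2

Pairwise majorities:
Model T vs Concept 3: Model T, 7–6.
Model T vs Model U: Model T is ranked higher on 2+2+2+3 = 9 ballots, Model U on 4. Model T wins 9–4.
Model T vs Model S2: Model S2 wins 8–5.
Concept 3 vs Model U: Concept 3 is ranked higher on 4+2+2 = 8 ballots, Model U on 5. Concept 3 wins 8–5.
Concept 3 vs Model S2: 4+2 = 6 for Concept 3, 7 for Model S2 — Model S2 by 7–6.
Model U vs Model S2: Model U is ranked higher on 2+3 = 5 ballots, Model S2 on 8. Model S2 wins 8–5.
Only Model S2 has no losses; Model S2 is the Condorcet winner.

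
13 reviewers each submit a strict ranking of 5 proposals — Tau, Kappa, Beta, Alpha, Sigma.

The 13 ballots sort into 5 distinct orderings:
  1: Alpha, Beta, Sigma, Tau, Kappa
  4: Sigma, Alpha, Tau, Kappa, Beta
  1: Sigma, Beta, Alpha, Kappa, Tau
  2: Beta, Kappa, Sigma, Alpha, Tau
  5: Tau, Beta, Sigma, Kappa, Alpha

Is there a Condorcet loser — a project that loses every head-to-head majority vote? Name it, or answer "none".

Pairwise majorities:
Tau vs Kappa: 10 to 3, Tau.
Tau vs Beta: 4+5 = 9 for Tau, 4 for Beta — Tau by 9–4.
Tau–Alpha: Alpha 8–5.
Tau vs Sigma: Tau preferred on 5 ballots; Sigma wins 8–5.
Kappa–Beta: Beta 9–4.
Kappa vs Alpha: 7 to 6, Kappa.
Kappa vs Sigma: Sigma, 11–2.
Beta vs Alpha: Beta is ranked higher on 1+2+5 = 8 ballots, Alpha on 5. Beta wins 8–5.
Beta vs Sigma: Beta, 8–5.
Alpha–Sigma: Sigma 12–1.
Every project wins at least one matchup (Tau beats Kappa; Kappa beats Alpha; Beta beats Kappa; Alpha beats Tau; Sigma beats Tau), so there is no Condorcet loser.

none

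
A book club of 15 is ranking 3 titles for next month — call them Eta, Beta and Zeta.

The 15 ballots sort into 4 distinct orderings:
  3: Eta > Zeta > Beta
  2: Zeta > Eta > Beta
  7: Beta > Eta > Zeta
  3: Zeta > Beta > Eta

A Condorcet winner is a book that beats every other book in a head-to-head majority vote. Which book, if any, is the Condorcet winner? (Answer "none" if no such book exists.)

none

Check each pair by majority over 15 ballots:
Eta vs Beta: 3+2 = 5 for Eta, 10 for Beta — Beta by 10–5.
Eta vs Zeta: Eta is ranked higher on 3+7 = 10 ballots, Zeta on 5. Eta wins 10–5.
Beta vs Zeta: Beta preferred on 7 ballots; Zeta wins 8–7.
Every book loses at least once (Eta loses to Beta; Beta loses to Zeta; Zeta loses to Eta). The majority relation contains the cycle Eta beats Zeta beats Beta beats Eta, so there is no Condorcet winner.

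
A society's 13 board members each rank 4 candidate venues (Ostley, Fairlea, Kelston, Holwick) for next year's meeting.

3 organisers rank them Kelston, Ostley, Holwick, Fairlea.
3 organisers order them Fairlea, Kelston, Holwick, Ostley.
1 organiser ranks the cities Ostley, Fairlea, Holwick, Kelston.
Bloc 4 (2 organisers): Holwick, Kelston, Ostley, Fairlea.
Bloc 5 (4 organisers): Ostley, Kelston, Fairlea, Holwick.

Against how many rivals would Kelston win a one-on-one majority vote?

3

Kelston against each rival (13 organisers):
Kelston vs Ostley: Kelston is ranked higher on 3+3+2 = 8 ballots, Ostley on 5. Kelston wins 8–5.
Kelston vs Fairlea: Kelston, 9–4.
Kelston–Holwick: Kelston 10–3.
Kelston beats Ostley, Fairlea, Holwick — 3 pairwise wins.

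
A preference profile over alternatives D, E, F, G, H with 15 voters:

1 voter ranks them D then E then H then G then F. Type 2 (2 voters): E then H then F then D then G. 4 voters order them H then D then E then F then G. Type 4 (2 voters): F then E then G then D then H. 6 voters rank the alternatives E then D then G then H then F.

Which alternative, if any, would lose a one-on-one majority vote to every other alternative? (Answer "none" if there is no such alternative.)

Pairwise majorities:
D vs E: E, 10–5.
D vs F: D preferred on 1+4+6 = 11 ballots; D wins 11–4.
D vs G: D is ranked higher on 1+2+4+6 = 13 ballots, G on 2. D wins 13–2.
D vs H: D, 9–6.
E vs F: E is ranked higher on 1+2+4+6 = 13 ballots, F on 2. E wins 13–2.
E vs G: E, 15–0.
E vs H: E, 11–4.
F vs G: F wins 8–7.
F vs H: 2 for F, 13 for H — H by 13–2.
G vs H: G wins 8–7.
Each alternative has at least one pairwise win (D beats F; E beats D; F beats G; G beats H; H beats F) — no Condorcet loser.

none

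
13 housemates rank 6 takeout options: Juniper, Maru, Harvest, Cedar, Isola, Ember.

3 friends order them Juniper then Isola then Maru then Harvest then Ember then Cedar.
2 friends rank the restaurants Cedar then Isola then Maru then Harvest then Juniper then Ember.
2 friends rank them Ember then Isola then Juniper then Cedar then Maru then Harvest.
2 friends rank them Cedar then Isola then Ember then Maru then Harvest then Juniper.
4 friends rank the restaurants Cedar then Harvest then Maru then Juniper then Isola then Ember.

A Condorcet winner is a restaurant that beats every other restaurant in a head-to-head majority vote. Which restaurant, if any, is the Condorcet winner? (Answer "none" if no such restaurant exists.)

Pairwise majorities:
Juniper vs Maru: 5 to 8, Maru.
Juniper vs Harvest: 5 to 8, Harvest.
Juniper vs Cedar: 3+2 = 5 for Juniper, 8 for Cedar — Cedar by 8–5.
Juniper vs Isola: Juniper is ranked higher on 3+4 = 7 ballots, Isola on 6. Juniper wins 7–6.
Juniper vs Ember: 9 to 4, Juniper.
Maru vs Harvest: 9 to 4, Maru.
Maru vs Cedar: 3 to 10, Cedar.
Maru vs Isola: Maru is ranked higher on 4 ballots, Isola on 9. Isola wins 9–4.
Maru vs Ember: 9 to 4, Maru.
Harvest vs Cedar: 3 to 10, Cedar.
Harvest vs Isola: Harvest is ranked higher on 4 ballots, Isola on 9. Isola wins 9–4.
Harvest vs Ember: Harvest is ranked higher on 3+2+4 = 9 ballots, Ember on 4. Harvest wins 9–4.
Cedar vs Isola: Cedar is ranked higher on 2+2+4 = 8 ballots, Isola on 5. Cedar wins 8–5.
Cedar vs Ember: Cedar preferred on 2+2+4 = 8 ballots; Cedar wins 8–5.
Isola vs Ember: Isola is ranked higher on 3+2+2+4 = 11 ballots, Ember on 2. Isola wins 11–2.
Cedar wins every pairwise contest, so Cedar is the Condorcet winner.

Cedar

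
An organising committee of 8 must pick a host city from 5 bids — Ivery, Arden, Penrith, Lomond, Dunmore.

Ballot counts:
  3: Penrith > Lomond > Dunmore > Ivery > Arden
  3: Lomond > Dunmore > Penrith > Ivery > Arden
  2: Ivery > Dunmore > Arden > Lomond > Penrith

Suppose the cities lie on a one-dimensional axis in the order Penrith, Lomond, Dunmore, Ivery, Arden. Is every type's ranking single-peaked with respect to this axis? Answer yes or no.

yes

Axis positions: Penrith=1, Lomond=2, Dunmore=3, Ivery=4, Arden=5.
Type 1 (peak Penrith at position 1): ranking walks positions 1-2-3-4-5, expanding outward from the peak — single-peaked.
Type 2 (peak Lomond at position 2): ranking walks positions 2-3-1-4-5, expanding outward from the peak — single-peaked.
Type 3 (peak Ivery at position 4): ranking walks positions 4-3-5-2-1, expanding outward from the peak — single-peaked.
Every ranking is single-peaked on this axis.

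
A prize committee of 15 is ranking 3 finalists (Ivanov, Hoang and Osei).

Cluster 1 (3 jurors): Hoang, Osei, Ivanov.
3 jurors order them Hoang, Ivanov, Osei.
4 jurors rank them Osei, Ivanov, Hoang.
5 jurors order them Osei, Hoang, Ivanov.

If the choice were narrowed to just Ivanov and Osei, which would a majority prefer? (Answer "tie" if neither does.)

Osei

Ballots ranking Ivanov above Osei: 3.
Ballots ranking Osei above Ivanov: 15 − 3 = 12.
Osei wins the head-to-head 12–3.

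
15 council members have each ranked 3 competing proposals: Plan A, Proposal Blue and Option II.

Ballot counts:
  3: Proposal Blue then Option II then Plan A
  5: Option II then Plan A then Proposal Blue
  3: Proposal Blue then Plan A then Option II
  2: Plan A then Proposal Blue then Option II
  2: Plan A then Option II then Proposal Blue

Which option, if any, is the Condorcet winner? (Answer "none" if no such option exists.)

none

Check each pair by majority over 15 ballots:
Plan A vs Proposal Blue: Plan A, 9–6.
Plan A vs Option II: Option II, 8–7.
Proposal Blue–Option II: Proposal Blue 8–7.
Each option drops at least one matchup (Plan A loses to Option II; Proposal Blue loses to Plan A; Option II loses to Proposal Blue); the cycle Plan A > Proposal Blue > Option II > Plan A rules out a Condorcet winner.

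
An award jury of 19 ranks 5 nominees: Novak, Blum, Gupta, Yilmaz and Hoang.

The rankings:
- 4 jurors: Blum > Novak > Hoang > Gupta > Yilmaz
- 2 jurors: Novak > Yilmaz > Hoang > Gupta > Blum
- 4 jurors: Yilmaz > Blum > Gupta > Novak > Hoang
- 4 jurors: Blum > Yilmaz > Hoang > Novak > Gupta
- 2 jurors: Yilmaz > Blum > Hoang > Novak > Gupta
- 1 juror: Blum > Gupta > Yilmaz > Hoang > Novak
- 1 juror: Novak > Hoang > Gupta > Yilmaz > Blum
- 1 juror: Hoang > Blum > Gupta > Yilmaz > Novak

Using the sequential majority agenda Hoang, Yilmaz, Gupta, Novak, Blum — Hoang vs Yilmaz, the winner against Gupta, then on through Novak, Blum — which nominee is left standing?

Round 1: Hoang vs Yilmaz — 6–13, Yilmaz advances.
Round 2: Yilmaz vs Gupta — 12–7, Yilmaz advances.
Round 3: Yilmaz vs Novak — 12–7, Yilmaz advances.
Round 4: Yilmaz vs Blum — 9–10, Blum advances.
The agenda winner is Blum.

Blum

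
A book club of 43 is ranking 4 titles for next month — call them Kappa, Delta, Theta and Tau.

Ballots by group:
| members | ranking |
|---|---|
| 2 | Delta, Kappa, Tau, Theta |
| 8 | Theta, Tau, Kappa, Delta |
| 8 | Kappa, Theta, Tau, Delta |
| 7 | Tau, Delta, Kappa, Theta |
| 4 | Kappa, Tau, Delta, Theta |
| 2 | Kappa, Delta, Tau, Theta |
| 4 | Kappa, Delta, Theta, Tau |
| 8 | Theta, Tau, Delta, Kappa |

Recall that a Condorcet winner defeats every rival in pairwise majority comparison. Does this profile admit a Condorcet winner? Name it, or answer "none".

none

Pairwise majorities:
Kappa vs Delta: Kappa, 26–17.
Kappa–Theta: Kappa 27–16.
Kappa vs Tau: Tau wins 23–20.
Delta–Theta: Theta 24–19.
Delta–Tau: Tau 35–8.
Theta vs Tau: Theta, 28–15.
Every book loses at least once (Kappa loses to Tau; Delta loses to Kappa; Theta loses to Kappa; Tau loses to Theta). The majority relation contains the cycle Kappa > Theta > Tau > Kappa, so there is no Condorcet winner.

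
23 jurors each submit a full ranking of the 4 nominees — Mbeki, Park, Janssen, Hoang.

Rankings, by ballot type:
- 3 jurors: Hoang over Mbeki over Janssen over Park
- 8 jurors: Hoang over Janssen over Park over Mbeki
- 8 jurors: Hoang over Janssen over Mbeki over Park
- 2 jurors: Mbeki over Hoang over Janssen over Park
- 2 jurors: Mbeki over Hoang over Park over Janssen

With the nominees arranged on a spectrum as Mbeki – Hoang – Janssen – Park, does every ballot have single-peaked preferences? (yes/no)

Axis positions: Mbeki=1, Hoang=2, Janssen=3, Park=4.
Ballot type 1 (peak Hoang at position 2): ranking walks positions 2-1-3-4, expanding outward from the peak — single-peaked.
Ballot type 2 (peak Hoang at position 2): ranking walks positions 2-3-4-1, expanding outward from the peak — single-peaked.
Ballot type 3 (peak Hoang at position 2): ranking walks positions 2-3-1-4, expanding outward from the peak — single-peaked.
Ballot type 4 (peak Mbeki at position 1): ranking walks positions 1-2-3-4, expanding outward from the peak — single-peaked.
Ballot type 5: ranking walks positions 1-2-4-3; Park is ranked above Janssen even though Janssen lies between Park and the peak Mbeki on the axis — preferences dip and rise again. Not single-peaked.
Ballot type 5 violates single-peakedness, so the profile is not single-peaked on this axis.

no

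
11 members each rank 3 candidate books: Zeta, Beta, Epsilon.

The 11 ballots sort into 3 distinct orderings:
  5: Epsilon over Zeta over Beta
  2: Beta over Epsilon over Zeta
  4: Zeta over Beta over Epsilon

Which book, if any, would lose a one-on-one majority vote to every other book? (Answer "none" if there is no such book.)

none

Pairwise majorities:
Zeta vs Beta: Zeta wins 9–2.
Zeta vs Epsilon: Zeta preferred on 4 ballots; Epsilon wins 7–4.
Beta vs Epsilon: Beta wins 6–5.
Every book wins at least one matchup (Zeta beats Beta; Beta beats Epsilon; Epsilon beats Zeta), so there is no Condorcet loser.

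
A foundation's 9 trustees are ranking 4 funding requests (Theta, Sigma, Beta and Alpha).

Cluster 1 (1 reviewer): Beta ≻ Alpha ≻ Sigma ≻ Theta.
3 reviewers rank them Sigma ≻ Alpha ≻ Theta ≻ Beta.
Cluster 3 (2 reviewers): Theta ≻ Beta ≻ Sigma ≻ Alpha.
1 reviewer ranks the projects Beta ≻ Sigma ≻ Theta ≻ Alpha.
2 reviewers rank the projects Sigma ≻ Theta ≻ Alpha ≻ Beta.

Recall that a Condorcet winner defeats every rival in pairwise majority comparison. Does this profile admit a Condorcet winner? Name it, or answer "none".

Head-to-head results (9 reviewers):
Theta vs Sigma: Sigma, 7–2.
Theta vs Beta: Theta, 7–2.
Theta vs Alpha: Theta wins 5–4.
Sigma vs Beta: Sigma, 5–4.
Sigma vs Alpha: Sigma, 8–1.
Beta vs Alpha: Alpha wins 5–4.
Sigma wins every pairwise contest, so Sigma is the Condorcet winner.

Sigma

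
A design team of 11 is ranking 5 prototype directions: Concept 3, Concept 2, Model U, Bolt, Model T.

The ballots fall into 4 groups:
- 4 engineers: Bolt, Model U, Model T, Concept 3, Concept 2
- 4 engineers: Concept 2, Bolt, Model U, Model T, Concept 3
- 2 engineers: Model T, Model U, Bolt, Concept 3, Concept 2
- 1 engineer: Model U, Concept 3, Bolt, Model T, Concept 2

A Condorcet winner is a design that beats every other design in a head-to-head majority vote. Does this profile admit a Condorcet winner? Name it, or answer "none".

Pairwise majorities:
Concept 3–Concept 2: Concept 3 7–4.
Concept 3–Model U: Model U 11–0.
Concept 3–Bolt: Bolt 10–1.
Concept 3–Model T: Model T 10–1.
Concept 2 vs Model U: Model U, 7–4.
Concept 2–Bolt: Bolt 7–4.
Concept 2 vs Model T: Model T, 7–4.
Model U–Bolt: Bolt 8–3.
Model U–Model T: Model U 9–2.
Bolt–Model T: Bolt 9–2.
Bolt beats each of Concept 3, Concept 2, Model U, Model T — Bolt is the Condorcet winner.

Bolt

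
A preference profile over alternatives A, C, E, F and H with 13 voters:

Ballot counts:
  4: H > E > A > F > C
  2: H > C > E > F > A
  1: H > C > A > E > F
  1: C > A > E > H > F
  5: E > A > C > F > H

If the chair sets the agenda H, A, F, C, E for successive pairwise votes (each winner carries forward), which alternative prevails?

H

Round 1: H vs A — 7–6, H advances.
Round 2: H vs F — 8–5, H advances.
Round 3: H vs C — 7–6, H advances.
Round 4: H vs E — 7–6, H advances.
H survives the agenda.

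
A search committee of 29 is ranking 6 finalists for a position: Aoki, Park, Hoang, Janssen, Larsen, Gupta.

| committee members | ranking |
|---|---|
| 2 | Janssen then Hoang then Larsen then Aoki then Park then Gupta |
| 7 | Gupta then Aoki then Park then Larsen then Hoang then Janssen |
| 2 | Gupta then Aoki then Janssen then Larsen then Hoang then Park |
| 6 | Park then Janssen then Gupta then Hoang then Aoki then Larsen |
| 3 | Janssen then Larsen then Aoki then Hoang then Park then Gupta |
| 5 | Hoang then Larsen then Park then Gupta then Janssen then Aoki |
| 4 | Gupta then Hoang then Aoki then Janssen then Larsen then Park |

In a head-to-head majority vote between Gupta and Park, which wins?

Park

Ballots ranking Gupta above Park: 7 + 2 + 4 = 13.
Ballots ranking Park above Gupta: 29 − 13 = 16.
Park wins the head-to-head 16–13.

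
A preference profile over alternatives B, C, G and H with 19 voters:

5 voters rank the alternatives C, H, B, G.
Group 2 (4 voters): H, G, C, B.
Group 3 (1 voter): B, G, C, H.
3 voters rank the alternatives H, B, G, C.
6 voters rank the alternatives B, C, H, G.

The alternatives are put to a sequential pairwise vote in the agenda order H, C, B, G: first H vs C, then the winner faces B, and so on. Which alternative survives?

B

Round 1: H vs C — 7–12, C advances.
Round 2: C vs B — 9–10, B advances.
Round 3: B vs G — 15–4, B advances.
B survives the agenda.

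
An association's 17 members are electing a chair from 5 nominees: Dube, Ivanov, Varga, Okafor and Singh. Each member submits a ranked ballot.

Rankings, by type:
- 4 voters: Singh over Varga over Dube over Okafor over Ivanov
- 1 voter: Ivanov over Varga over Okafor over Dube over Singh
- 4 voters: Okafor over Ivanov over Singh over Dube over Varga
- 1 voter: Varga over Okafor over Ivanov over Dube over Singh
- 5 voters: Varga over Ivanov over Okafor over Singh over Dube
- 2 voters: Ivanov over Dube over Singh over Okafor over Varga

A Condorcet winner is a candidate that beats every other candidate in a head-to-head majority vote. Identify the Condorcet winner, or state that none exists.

Check each pair by majority over 17 ballots:
Dube vs Ivanov: Dube is ranked higher on 4 ballots, Ivanov on 13. Ivanov wins 13–4.
Dube vs Varga: Dube preferred on 4+2 = 6 ballots; Varga wins 11–6.
Dube vs Okafor: Dube preferred on 4+2 = 6 ballots; Okafor wins 11–6.
Dube vs Singh: 4 to 13, Singh.
Ivanov vs Varga: Ivanov is ranked higher on 1+4+2 = 7 ballots, Varga on 10. Varga wins 10–7.
Ivanov vs Okafor: 8 to 9, Okafor.
Ivanov vs Singh: 13 to 4, Ivanov.
Varga vs Okafor: 11 to 6, Varga.
Varga vs Singh: 7 to 10, Singh.
Okafor vs Singh: 11 to 6, Okafor.
Every candidate loses at least once (Dube loses to Ivanov; Ivanov loses to Varga; Varga loses to Singh; Okafor loses to Varga; Singh loses to Ivanov). The majority relation contains the cycle Ivanov beats Singh beats Varga beats Ivanov, so there is no Condorcet winner.

none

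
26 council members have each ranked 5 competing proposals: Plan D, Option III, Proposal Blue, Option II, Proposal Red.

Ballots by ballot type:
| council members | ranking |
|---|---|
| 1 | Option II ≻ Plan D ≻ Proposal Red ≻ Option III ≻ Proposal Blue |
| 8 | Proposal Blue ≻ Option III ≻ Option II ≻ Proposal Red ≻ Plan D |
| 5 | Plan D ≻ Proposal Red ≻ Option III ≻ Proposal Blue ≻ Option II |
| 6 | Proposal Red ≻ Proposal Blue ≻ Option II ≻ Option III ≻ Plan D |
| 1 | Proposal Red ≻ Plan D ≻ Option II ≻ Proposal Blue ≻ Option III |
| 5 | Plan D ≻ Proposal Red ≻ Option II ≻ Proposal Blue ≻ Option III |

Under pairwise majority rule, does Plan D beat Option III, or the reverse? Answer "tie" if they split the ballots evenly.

Ballots ranking Plan D above Option III: 1 + 5 + 1 + 5 = 12.
Ballots ranking Option III above Plan D: 26 − 12 = 14.
Option III wins the head-to-head 14–12.

Option III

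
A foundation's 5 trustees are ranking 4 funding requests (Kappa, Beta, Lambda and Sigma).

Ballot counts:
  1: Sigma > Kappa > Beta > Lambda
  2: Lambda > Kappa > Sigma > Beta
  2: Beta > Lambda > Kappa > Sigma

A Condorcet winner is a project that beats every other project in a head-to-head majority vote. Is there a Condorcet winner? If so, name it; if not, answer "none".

none

Pairwise majorities:
Kappa–Beta: Kappa 3–2.
Kappa vs Lambda: 1 for Kappa, 4 for Lambda — Lambda by 4–1.
Kappa–Sigma: Kappa 4–1.
Beta vs Lambda: Beta, 3–2.
Beta–Sigma: Sigma 3–2.
Lambda–Sigma: Lambda 4–1.
Each project drops at least one matchup (Kappa loses to Lambda; Beta loses to Kappa; Lambda loses to Beta; Sigma loses to Kappa); the cycle Kappa > Beta > Lambda > Kappa rules out a Condorcet winner.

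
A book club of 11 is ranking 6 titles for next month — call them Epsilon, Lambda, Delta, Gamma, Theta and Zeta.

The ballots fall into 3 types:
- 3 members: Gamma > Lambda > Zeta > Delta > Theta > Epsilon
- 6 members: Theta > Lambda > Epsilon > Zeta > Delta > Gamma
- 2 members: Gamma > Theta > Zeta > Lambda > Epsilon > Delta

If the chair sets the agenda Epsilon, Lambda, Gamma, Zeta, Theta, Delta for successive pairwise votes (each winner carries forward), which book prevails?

Theta

Round 1: Epsilon vs Lambda — 0–11, Lambda advances.
Round 2: Lambda vs Gamma — 6–5, Lambda advances.
Round 3: Lambda vs Zeta — 9–2, Lambda advances.
Round 4: Lambda vs Theta — 3–8, Theta advances.
Round 5: Theta vs Delta — 8–3, Theta advances.
Theta survives the agenda.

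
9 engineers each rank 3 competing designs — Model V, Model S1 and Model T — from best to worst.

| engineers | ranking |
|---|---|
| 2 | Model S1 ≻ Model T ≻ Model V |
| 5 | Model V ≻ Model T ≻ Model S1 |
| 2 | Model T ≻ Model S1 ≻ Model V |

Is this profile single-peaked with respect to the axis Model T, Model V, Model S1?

no

Axis positions: Model T=1, Model V=2, Model S1=3.
Bloc 1: ranking walks positions 3-1-2; Model T is ranked above Model V even though Model V lies between Model T and the peak Model S1 on the axis — preferences dip and rise again. Not single-peaked.
Bloc 2 (peak Model V at position 2): ranking walks positions 2-1-3, expanding outward from the peak — single-peaked.
Bloc 3: ranking walks positions 1-3-2; Model S1 is ranked above Model V even though Model V lies between Model S1 and the peak Model T on the axis — preferences dip and rise again. Not single-peaked.
Bloc 1 violates single-peakedness, so the profile is not single-peaked on this axis.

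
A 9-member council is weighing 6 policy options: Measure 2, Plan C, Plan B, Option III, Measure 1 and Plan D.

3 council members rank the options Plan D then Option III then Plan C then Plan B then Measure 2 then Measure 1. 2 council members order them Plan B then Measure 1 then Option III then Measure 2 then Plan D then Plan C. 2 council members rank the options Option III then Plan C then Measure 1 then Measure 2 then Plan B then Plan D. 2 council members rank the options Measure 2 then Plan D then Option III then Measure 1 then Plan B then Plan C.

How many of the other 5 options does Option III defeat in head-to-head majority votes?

4

Option III against each rival (9 council members):
Option III vs Measure 2: 3+2+2 = 7 for Option III, 2 for Measure 2 — Option III by 7–2.
Option III vs Plan C: Option III wins 9–0.
Option III vs Plan B: Option III, 7–2.
Option III vs Measure 1: Option III wins 7–2.
Option III–Plan D: Plan D 5–4.
Option III beats Measure 2, Plan C, Plan B, Measure 1; loses to Plan D — 4 pairwise wins.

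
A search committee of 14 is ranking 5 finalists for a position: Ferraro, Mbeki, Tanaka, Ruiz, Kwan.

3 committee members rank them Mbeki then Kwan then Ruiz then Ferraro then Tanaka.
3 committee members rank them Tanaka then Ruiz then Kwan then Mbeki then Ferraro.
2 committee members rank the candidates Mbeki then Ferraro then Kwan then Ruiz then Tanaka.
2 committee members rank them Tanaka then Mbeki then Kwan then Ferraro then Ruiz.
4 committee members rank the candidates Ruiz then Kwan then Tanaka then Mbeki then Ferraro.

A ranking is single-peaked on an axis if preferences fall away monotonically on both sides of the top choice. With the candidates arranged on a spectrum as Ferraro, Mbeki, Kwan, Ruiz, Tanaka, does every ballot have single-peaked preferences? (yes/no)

no

Axis positions: Ferraro=1, Mbeki=2, Kwan=3, Ruiz=4, Tanaka=5.
Ballot type 1 (peak Mbeki at position 2): ranking walks positions 2-3-4-1-5, expanding outward from the peak — single-peaked.
Ballot type 2 (peak Tanaka at position 5): ranking walks positions 5-4-3-2-1, expanding outward from the peak — single-peaked.
Ballot type 3 (peak Mbeki at position 2): ranking walks positions 2-1-3-4-5, expanding outward from the peak — single-peaked.
Ballot type 4: ranking walks positions 5-2-3-1-4; Mbeki is ranked above Ruiz even though Ruiz lies between Mbeki and the peak Tanaka on the axis — preferences dip and rise again. Not single-peaked.
Ballot type 5 (peak Ruiz at position 4): ranking walks positions 4-3-5-2-1, expanding outward from the peak — single-peaked.
Ballot type 4 violates single-peakedness, so the profile is not single-peaked on this axis.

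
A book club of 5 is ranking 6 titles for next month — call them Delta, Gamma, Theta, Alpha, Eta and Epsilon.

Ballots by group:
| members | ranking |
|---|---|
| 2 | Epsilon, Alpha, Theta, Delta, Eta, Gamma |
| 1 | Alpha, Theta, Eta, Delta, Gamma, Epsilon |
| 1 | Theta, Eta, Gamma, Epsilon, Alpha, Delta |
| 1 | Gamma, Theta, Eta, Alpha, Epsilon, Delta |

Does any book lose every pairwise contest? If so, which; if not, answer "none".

Pairwise majorities:
Delta vs Gamma: Delta, 3–2.
Delta vs Theta: Theta wins 5–0.
Delta vs Alpha: Alpha, 5–0.
Delta vs Eta: Eta wins 3–2.
Delta vs Epsilon: Delta preferred on 1 ballot; Epsilon wins 4–1.
Gamma vs Theta: Gamma is ranked higher on 1 ballot, Theta on 4. Theta wins 4–1.
Gamma vs Alpha: Alpha, 3–2.
Gamma vs Eta: Gamma preferred on 1 ballot; Eta wins 4–1.
Gamma vs Epsilon: Gamma wins 3–2.
Theta vs Alpha: Alpha wins 3–2.
Theta vs Eta: Theta, 5–0.
Theta vs Epsilon: Theta, 3–2.
Alpha–Eta: Alpha 3–2.
Alpha vs Epsilon: Alpha preferred on 1+1 = 2 ballots; Epsilon wins 3–2.
Eta–Epsilon: Eta 3–2.
Every book wins at least one matchup (Delta beats Gamma; Gamma beats Epsilon; Theta beats Delta; Alpha beats Delta; Eta beats Delta; Epsilon beats Delta), so there is no Condorcet loser.

none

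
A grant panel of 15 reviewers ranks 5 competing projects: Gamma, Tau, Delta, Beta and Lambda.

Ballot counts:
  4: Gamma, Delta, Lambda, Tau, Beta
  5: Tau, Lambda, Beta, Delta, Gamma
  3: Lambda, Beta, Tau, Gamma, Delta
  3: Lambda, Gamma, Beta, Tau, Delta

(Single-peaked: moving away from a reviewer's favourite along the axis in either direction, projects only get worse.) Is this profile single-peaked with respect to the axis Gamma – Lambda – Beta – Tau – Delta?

no

Axis positions: Gamma=1, Lambda=2, Beta=3, Tau=4, Delta=5.
Bloc 1: ranking walks positions 1-5-2-4-3; Delta is ranked above Lambda even though Lambda lies between Delta and the peak Gamma on the axis — preferences dip and rise again. Not single-peaked.
Bloc 2: ranking walks positions 4-2-3-5-1; Lambda is ranked above Beta even though Beta lies between Lambda and the peak Tau on the axis — preferences dip and rise again. Not single-peaked.
Bloc 3 (peak Lambda at position 2): ranking walks positions 2-3-4-1-5, expanding outward from the peak — single-peaked.
Bloc 4 (peak Lambda at position 2): ranking walks positions 2-1-3-4-5, expanding outward from the peak — single-peaked.
Bloc 1 violates single-peakedness, so the profile is not single-peaked on this axis.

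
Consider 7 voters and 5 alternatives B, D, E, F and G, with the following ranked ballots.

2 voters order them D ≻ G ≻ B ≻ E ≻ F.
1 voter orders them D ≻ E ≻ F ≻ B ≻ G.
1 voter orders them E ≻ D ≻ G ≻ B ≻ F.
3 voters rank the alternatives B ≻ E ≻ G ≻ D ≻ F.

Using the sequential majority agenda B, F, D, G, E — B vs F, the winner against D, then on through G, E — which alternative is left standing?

E

Round 1: B vs F — 6–1, B advances.
Round 2: B vs D — 3–4, D advances.
Round 3: D vs G — 4–3, D advances.
Round 4: D vs E — 3–4, E advances.
E survives the agenda.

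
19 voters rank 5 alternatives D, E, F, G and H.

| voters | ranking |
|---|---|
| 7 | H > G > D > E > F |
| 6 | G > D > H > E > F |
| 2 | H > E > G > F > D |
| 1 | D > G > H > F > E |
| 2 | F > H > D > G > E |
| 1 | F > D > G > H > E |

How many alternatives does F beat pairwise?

0

F against each rival (19 voters):
F vs D: D, 14–5.
F vs E: 1+2+1 = 4 for F, 15 for E — E by 15–4.
F vs G: F preferred on 2+1 = 3 ballots; G wins 16–3.
F vs H: F preferred on 2+1 = 3 ballots; H wins 16–3.
F beats no one; loses to D, E, G, H — 0 pairwise wins.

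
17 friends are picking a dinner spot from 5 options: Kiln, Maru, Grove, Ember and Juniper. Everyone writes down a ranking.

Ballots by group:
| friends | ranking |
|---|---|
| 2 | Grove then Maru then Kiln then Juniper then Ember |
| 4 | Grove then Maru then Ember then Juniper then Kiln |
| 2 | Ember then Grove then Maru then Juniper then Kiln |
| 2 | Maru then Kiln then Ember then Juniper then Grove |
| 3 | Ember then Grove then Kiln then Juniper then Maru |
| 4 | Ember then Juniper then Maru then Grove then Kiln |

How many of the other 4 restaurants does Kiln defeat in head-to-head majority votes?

0

Kiln against each rival (17 friends):
Kiln vs Maru: Kiln is ranked higher on 3 ballots, Maru on 14. Maru wins 14–3.
Kiln vs Grove: 2 for Kiln, 15 for Grove — Grove by 15–2.
Kiln vs Ember: 4 to 13, Ember.
Kiln vs Juniper: 2+2+3 = 7 for Kiln, 10 for Juniper — Juniper by 10–7.
Kiln beats no one; loses to Maru, Grove, Ember, Juniper — 0 pairwise wins.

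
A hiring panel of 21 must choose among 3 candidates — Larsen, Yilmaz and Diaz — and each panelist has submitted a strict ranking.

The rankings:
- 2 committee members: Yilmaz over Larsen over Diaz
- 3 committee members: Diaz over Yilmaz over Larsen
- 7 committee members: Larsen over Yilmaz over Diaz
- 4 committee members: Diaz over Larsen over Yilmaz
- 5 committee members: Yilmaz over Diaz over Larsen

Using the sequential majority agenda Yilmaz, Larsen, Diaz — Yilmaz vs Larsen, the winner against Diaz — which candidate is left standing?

Round 1: Yilmaz vs Larsen — 10–11, Larsen advances.
Round 2: Larsen vs Diaz — 9–12, Diaz advances.
Diaz survives the agenda.

Diaz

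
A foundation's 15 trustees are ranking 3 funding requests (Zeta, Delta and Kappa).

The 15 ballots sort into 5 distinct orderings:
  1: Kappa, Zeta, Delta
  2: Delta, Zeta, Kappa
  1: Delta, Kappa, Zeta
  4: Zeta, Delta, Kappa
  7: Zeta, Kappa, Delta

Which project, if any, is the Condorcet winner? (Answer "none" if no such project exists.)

Zeta

Pairwise majorities:
Zeta vs Delta: 12 to 3, Zeta.
Zeta vs Kappa: 13 to 2, Zeta.
Delta vs Kappa: 2+1+4 = 7 for Delta, 8 for Kappa — Kappa by 8–7.
Zeta defeats every rival head-to-head and is the Condorcet winner.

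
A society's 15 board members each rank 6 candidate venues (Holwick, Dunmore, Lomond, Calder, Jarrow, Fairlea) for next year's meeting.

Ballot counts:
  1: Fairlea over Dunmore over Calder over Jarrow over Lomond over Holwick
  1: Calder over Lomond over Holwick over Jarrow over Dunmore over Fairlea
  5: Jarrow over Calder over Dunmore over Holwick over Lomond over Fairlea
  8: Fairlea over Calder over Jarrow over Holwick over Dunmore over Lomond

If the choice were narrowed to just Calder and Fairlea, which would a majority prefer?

Ballots ranking Calder above Fairlea: 1 + 5 = 6.
Ballots ranking Fairlea above Calder: 15 − 6 = 9.
Fairlea wins the head-to-head 9–6.

Fairlea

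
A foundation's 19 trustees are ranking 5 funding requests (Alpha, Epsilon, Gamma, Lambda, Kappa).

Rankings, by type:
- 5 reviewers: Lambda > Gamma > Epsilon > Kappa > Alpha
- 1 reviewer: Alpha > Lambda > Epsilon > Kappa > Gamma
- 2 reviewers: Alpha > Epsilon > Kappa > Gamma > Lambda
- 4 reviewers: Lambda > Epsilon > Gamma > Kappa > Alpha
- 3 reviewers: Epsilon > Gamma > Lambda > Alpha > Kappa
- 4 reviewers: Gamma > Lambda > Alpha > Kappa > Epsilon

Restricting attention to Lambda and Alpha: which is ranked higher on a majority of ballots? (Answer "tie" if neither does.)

Lambda

Ballots ranking Lambda above Alpha: 5 + 4 + 3 + 4 = 16.
Ballots ranking Alpha above Lambda: 19 − 16 = 3.
Lambda wins the head-to-head 16–3.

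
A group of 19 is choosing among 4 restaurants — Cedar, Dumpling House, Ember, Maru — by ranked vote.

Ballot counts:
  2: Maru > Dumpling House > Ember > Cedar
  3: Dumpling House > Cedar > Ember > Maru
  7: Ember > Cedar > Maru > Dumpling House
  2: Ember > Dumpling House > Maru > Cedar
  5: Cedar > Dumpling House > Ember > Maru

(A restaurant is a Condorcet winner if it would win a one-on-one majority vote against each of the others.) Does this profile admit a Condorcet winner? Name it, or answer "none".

Pairwise majorities:
Cedar vs Dumpling House: 12 to 7, Cedar.
Cedar vs Ember: 3+5 = 8 for Cedar, 11 for Ember — Ember by 11–8.
Cedar vs Maru: Cedar preferred on 3+7+5 = 15 ballots; Cedar wins 15–4.
Dumpling House vs Ember: 2+3+5 = 10 for Dumpling House, 9 for Ember — Dumpling House by 10–9.
Dumpling House vs Maru: Dumpling House preferred on 3+2+5 = 10 ballots; Dumpling House wins 10–9.
Ember vs Maru: Ember is ranked higher on 3+7+2+5 = 17 ballots, Maru on 2. Ember wins 17–2.
Every restaurant loses at least once (Cedar loses to Ember; Dumpling House loses to Cedar; Ember loses to Dumpling House; Maru loses to Cedar). The majority relation contains the cycle Cedar > Dumpling House > Ember > Cedar, so there is no Condorcet winner.

none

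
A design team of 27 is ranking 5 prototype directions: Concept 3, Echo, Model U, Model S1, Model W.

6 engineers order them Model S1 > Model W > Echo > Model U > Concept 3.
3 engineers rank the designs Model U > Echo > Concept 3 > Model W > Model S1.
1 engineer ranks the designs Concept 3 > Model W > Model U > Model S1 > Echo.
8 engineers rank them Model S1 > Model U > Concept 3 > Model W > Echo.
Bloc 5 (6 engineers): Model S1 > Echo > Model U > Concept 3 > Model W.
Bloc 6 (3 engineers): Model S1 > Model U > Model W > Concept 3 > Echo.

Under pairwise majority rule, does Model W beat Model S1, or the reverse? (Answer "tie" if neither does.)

Ballots ranking Model W above Model S1: 3 + 1 = 4.
Ballots ranking Model S1 above Model W: 27 − 4 = 23.
Model S1 wins the head-to-head 23–4.

Model S1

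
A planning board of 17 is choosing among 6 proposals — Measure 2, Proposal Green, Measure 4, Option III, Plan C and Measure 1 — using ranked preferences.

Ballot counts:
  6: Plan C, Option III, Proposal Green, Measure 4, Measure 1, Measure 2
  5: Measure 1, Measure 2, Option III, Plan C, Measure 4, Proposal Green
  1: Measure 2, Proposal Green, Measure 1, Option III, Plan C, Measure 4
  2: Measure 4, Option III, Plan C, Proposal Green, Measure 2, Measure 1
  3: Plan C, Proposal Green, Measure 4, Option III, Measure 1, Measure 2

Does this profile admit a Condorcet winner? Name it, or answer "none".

Check each pair by majority over 17 ballots:
Measure 2 vs Proposal Green: 5+1 = 6 for Measure 2, 11 for Proposal Green — Proposal Green by 11–6.
Measure 2 vs Measure 4: 6 to 11, Measure 4.
Measure 2 vs Option III: 6 to 11, Option III.
Measure 2 vs Plan C: Measure 2 is ranked higher on 5+1 = 6 ballots, Plan C on 11. Plan C wins 11–6.
Measure 2 vs Measure 1: 1+2 = 3 for Measure 2, 14 for Measure 1 — Measure 1 by 14–3.
Proposal Green vs Measure 4: Proposal Green preferred on 6+1+3 = 10 ballots; Proposal Green wins 10–7.
Proposal Green vs Option III: 4 to 13, Option III.
Proposal Green vs Plan C: Proposal Green preferred on 1 ballot; Plan C wins 16–1.
Proposal Green vs Measure 1: Proposal Green is ranked higher on 6+1+2+3 = 12 ballots, Measure 1 on 5. Proposal Green wins 12–5.
Measure 4 vs Option III: 5 to 12, Option III.
Measure 4 vs Plan C: 2 to 15, Plan C.
Measure 4 vs Measure 1: 11 to 6, Measure 4.
Option III vs Plan C: 5+1+2 = 8 for Option III, 9 for Plan C — Plan C by 9–8.
Option III vs Measure 1: 11 to 6, Option III.
Plan C vs Measure 1: 6+2+3 = 11 for Plan C, 6 for Measure 1 — Plan C by 11–6.
Plan C wins every pairwise contest, so Plan C is the Condorcet winner.

Plan C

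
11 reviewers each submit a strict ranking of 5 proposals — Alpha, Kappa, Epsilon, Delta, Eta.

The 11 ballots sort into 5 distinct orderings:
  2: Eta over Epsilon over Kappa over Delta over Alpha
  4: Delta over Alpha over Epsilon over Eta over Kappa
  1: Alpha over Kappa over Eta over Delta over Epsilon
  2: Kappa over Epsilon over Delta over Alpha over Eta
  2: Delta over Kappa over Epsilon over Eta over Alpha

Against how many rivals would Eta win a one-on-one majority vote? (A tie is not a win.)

1

Eta against each rival (11 reviewers):
Eta vs Alpha: 2+2 = 4 for Eta, 7 for Alpha — Alpha by 7–4.
Eta vs Kappa: 2+4 = 6 for Eta, 5 for Kappa — Eta by 6–5.
Eta vs Epsilon: Epsilon, 8–3.
Eta vs Delta: Delta wins 8–3.
Eta beats Kappa; loses to Alpha, Epsilon, Delta — 1 pairwise win.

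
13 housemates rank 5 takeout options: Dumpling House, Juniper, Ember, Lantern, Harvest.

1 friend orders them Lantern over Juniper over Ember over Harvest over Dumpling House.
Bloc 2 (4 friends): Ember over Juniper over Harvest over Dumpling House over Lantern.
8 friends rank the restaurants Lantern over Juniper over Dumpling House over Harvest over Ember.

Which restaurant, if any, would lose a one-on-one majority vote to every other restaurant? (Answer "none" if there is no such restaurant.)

Head-to-head results (13 friends):
Dumpling House–Juniper: Juniper 13–0.
Dumpling House vs Ember: Dumpling House preferred on 8 ballots; Dumpling House wins 8–5.
Dumpling House vs Lantern: Lantern, 9–4.
Dumpling House vs Harvest: Dumpling House preferred on 8 ballots; Dumpling House wins 8–5.
Juniper vs Ember: 9 to 4, Juniper.
Juniper vs Lantern: Juniper is ranked higher on 4 ballots, Lantern on 9. Lantern wins 9–4.
Juniper vs Harvest: 13 to 0, Juniper.
Ember vs Lantern: Lantern, 9–4.
Ember vs Harvest: Ember preferred on 1+4 = 5 ballots; Harvest wins 8–5.
Lantern vs Harvest: Lantern wins 9–4.
Ember loses to every other restaurant — it is the Condorcet loser.

Ember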